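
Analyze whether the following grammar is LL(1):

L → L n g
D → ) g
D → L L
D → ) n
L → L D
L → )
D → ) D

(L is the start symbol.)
No. Predict set conflict for L: { ')' }

Relevant sets:
  FIRST(L) = { ')' }

For L:
  PREDICT(L → L n g) = { ')' }
  PREDICT(L → L D) = { ')' }
  PREDICT(L → ')') = { ')' }
For D:
  PREDICT(D → ')' g) = { ')' }
  PREDICT(D → L L) = { ')' }
  PREDICT(D → ')' n) = { ')' }
  PREDICT(D → ')' D) = { ')' }

Conflict found: Predict set conflict for L: { ')' }
The grammar is NOT LL(1).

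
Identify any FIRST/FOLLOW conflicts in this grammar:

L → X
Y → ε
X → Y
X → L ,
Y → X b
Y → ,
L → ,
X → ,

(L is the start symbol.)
Yes. L → ',' with FOLLOW(L) on { ',' }; Y → X b with FOLLOW(Y) on { ',', 'b' }; Y → ',' with FOLLOW(Y) on { ',' }; X → L ',' with FOLLOW(X) on { ',', 'b' }; X → ',' with FOLLOW(X) on { ',' }

Nullable non-terminals: L, X, Y.
FIRST sets used below: FIRST(X) = { ',', 'b', ε }, FIRST(Y) = { ',', 'b', ε }, FIRST(L) = { ',', 'b', ε }

L: nullable alternative(s) L → X; FOLLOW(L) = { $, ',' }
  L → X: FIRST \ {ε} = { ',', 'b' } — this is the only nullable alternative, skip
  L → ,: FIRST \ {ε} = { ',' } — overlaps FOLLOW(L) on { ',' }: CONFLICT

X: nullable alternative(s) X → Y; FOLLOW(X) = { $, ',', 'b' }
  X → Y: FIRST \ {ε} = { ',', 'b' } — this is the only nullable alternative, skip
  X → L ,: FIRST \ {ε} = { ',', 'b' } — overlaps FOLLOW(X) on { ',', 'b' }: CONFLICT
  X → ,: FIRST \ {ε} = { ',' } — overlaps FOLLOW(X) on { ',' }: CONFLICT

Y: nullable alternative(s) Y → ε; FOLLOW(Y) = { $, ',', 'b' }
  Y → ε: FIRST \ {ε} = { } — this is the only nullable alternative, skip
  Y → X b: FIRST \ {ε} = { ',', 'b' } — overlaps FOLLOW(Y) on { ',', 'b' }: CONFLICT
  Y → ,: FIRST \ {ε} = { ',' } — overlaps FOLLOW(Y) on { ',' }: CONFLICT

So the grammar has 5 FIRST/FOLLOW conflicts (marked CONFLICT above).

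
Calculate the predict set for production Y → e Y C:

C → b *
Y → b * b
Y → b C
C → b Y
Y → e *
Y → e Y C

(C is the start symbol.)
{ 'e' }

PREDICT(Y → e Y C) = (FIRST(RHS) \ {ε}) ∪ (FOLLOW(Y) if ε ∈ FIRST(RHS), i.e. RHS ⇒* ε)
FIRST(e Y C) = { 'e' }
ε ∉ FIRST(e Y C), so FOLLOW(Y) is not added.
PREDICT(Y → e Y C) = { 'e' }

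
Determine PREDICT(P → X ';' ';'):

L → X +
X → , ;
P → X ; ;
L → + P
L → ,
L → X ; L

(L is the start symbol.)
PREDICT(P → X ';' ';') = (FIRST(RHS) \ {ε}) ∪ (FOLLOW(P) if ε ∈ FIRST(RHS), i.e. RHS ⇒* ε)
FIRST(X) = { ',' }
FIRST(X ';' ';') = { ',' }
ε ∉ FIRST(X ';' ';'), so FOLLOW(P) is not added.
PREDICT(P → X ';' ';') = { ',' }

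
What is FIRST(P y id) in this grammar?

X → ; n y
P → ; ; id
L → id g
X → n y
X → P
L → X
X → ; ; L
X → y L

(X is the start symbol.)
FIRST sets of the non-terminals involved (from the grammar, by fixed-point iteration):
  FIRST(P) = { ';' }

To compute FIRST(P y id), process the symbols left to right:
Symbol P is a non-terminal. Add FIRST(P) \ {ε} = { ';' }
P is not nullable (ε ∉ FIRST(P)), so stop here.
FIRST(P y id) = { ';' }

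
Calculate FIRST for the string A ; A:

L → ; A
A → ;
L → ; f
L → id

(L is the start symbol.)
FIRST sets of the non-terminals involved (from the grammar, by fixed-point iteration):
  FIRST(A) = { ';' }

To compute FIRST(A ; A), process the symbols left to right:
Symbol A is a non-terminal. Add FIRST(A) \ {ε} = { ';' }
A is not nullable (ε ∉ FIRST(A)), so stop here.
FIRST(A ; A) = { ';' }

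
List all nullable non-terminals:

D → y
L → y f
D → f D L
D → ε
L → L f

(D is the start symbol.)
{ 'D' }

A non-terminal is nullable if it can derive ε (the empty string): either it has an ε-production, or it has a production whose right-hand side consists entirely of nullable non-terminals.

ε-productions: D → ε
So D is immediately nullable.
No further non-terminal can be added: every production for the remaining non-terminals contains a terminal or a non-nullable non-terminal.
Nullable = { 'D' }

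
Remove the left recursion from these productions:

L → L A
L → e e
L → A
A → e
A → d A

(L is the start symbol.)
L → e e L'
L → A L'
L' → A L'
L' → ε
A → e
A → d A

L is directly left-recursive. The standard transformation for
  A → A α₁ | ... | A α_m | β₁ | ... | β_n
is
  A  → β₁ A' | ... | β_n A'
  A' → α₁ A' | ... | α_m A' | ε

L → e e becomes L → e e L'
L → A becomes L → A L'
L → L A becomes L' → A L'
Add L' → ε

Productions for other non-terminals are unchanged:
  A → e
  A → d A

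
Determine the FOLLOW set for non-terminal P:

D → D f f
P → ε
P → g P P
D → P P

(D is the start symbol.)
{ $, 'f', 'g' }

To compute FOLLOW(P), find every occurrence of P on a right-hand side N → α P β: add FIRST(β) \ {ε}, and if β is empty or nullable also add FOLLOW(N). Iterate to a fixed point.

In P → g P P: P is followed by P, add FIRST(P) \ {ε} = { 'g' }
  P is nullable, so FOLLOW(P) is also included — that is the set being defined, nothing new
In P → g P P: P is at the end; this adds FOLLOW(P) to itself — nothing new
In D → P P: P is followed by P, add FIRST(P) \ {ε} = { 'g' }
  P is nullable, so also add FOLLOW(D)
In D → P P: P is at the end, add FOLLOW(D)

The FOLLOW sets referred to above (computed the same way, to a fixed point):
  FOLLOW(D) = { $, 'f' }

Taking the union: FOLLOW(P) = { $, 'f', 'g' }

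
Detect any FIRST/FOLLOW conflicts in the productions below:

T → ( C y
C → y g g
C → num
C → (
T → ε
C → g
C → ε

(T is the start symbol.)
A FIRST/FOLLOW conflict occurs when a non-terminal N has a nullable alternative N → β (β ⇒* ε) and another alternative N → α with FIRST(α) ∩ FOLLOW(N) ≠ ∅: on such a lookahead the parser cannot decide between expanding α and letting N vanish via β.

Nullable non-terminals: C, T.

C: nullable alternative(s) C → ε; FOLLOW(C) = { 'y' }
  C → y g g: FIRST \ {ε} = { 'y' } — overlaps FOLLOW(C) on { 'y' }: CONFLICT
  C → num: FIRST \ {ε} = { 'num' } — disjoint from FOLLOW(C)
  C → (: FIRST \ {ε} = { '(' } — disjoint from FOLLOW(C)
  C → g: FIRST \ {ε} = { 'g' } — disjoint from FOLLOW(C)
  C → ε: FIRST \ {ε} = { } — this is the only nullable alternative, skip

T: nullable alternative(s) T → ε; FOLLOW(T) = { $ }
  T → ( C y: FIRST \ {ε} = { '(' } — disjoint from FOLLOW(T)
  T → ε: FIRST \ {ε} = { } — this is the only nullable alternative, skip

So the grammar has 1 FIRST/FOLLOW conflict (marked CONFLICT above).

Answer: Yes. C → y g g with FOLLOW(C) on { 'y' }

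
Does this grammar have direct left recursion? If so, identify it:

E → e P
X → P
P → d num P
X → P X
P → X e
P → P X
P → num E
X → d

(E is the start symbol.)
Direct left recursion occurs when N → N α for some non-terminal N (the right-hand side begins with the left-hand side itself).

E → e P: starts with e
X → P: starts with P
P → d num P: starts with d
X → P X: starts with P
P → X e: starts with X
P → P X: LEFT RECURSIVE (starts with P)
P → num E: starts with num
X → d: starts with d

The grammar has direct left recursion on: P.

Answer: Yes, P is left-recursive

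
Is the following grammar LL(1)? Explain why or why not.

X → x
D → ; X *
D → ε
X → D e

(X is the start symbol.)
Yes, the grammar is LL(1).

A grammar is LL(1) if for each non-terminal N with multiple productions, the predict sets of those productions are pairwise disjoint, where PREDICT(N → α) = (FIRST(α) \ {ε}) ∪ (FOLLOW(N) if α ⇒* ε).

Relevant sets:
  FIRST(D) = { ';', ε }
  FOLLOW(D) = { 'e' }

For X:
  PREDICT(X → x) = { 'x' }
  PREDICT(X → D e) = { ';', 'e' }
For D:
  PREDICT(D → ';' X '*') = { ';' }
  PREDICT(D → ε) = { 'e' }

All predict sets are disjoint. The grammar IS LL(1).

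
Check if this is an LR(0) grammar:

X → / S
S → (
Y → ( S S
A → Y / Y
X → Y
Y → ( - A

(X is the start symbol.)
Yes, the grammar is LR(0)

A grammar is LR(0) if no state in the canonical LR(0) collection has:
  - both a shift item (dot before a terminal) and a complete item (shift-reduce conflict), or
  - two or more complete items (reduce-reduce conflict; the accept item [X' → X .] counts as a complete item here).

Augment with X' → X and build the canonical LR(0) collection (I0 = CLOSURE({[X' → . X]}), then GOTO on every symbol after a dot until no new states appear). It has 14 states:
  I0: { [X → . / S], [X → . Y], [X' → . X], [Y → . ( - A], [Y → . ( S S] }  — shift
  I1: { [S → . (], [Y → ( . - A], [Y → ( . S S] }  — shift
  I2: { [S → . (], [X → / . S] }  — shift
  I3: { [X' → X .] }  — accept
  I4: { [X → Y .] }  — reduce
  I5: { [S → ( .] }  — reduce
  I6: { [X → / S .] }  — reduce
  I7: { [A → . Y / Y], [Y → ( - . A], [Y → . ( - A], [Y → . ( S S] }  — shift
  I8: { [S → . (], [Y → ( S . S] }  — shift
  I9: { [Y → ( S S .] }  — reduce
  I10: { [Y → ( - A .] }  — reduce
  I11: { [A → Y . / Y] }  — shift
  I12: { [A → Y / . Y], [Y → . ( - A], [Y → . ( S S] }  — shift
  I13: { [A → Y / Y .] }  — reduce

Every state is either a pure shift/goto state or contains exactly one complete item and nothing to shift — no conflicts. The grammar is LR(0).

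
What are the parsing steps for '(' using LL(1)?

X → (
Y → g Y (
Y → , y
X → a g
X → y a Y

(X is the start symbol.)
Stack is shown with the top on the left.

Stack  Input  Action
--------------------
X $    ( $    output X → (
( $    ( $    match '('
$      $      accept

The string is accepted.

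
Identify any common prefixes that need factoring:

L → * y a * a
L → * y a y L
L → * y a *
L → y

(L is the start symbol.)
Left-factoring is needed when two productions for the same non-terminal
share a common prefix on the right-hand side.

Productions for L:
  L → * y a * a
  L → * y a y L
  L → * y a *
  L → y

Found common prefix '* y a' in productions for L

Answer: Yes, L has productions with common prefix '* y a'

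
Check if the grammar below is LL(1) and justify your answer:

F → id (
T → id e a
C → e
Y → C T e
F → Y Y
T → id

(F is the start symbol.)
Relevant sets:
  FIRST(Y) = { 'e' }

For F:
  PREDICT(F → id '(') = { 'id' }
  PREDICT(F → Y Y) = { 'e' }
For T:
  PREDICT(T → id e a) = { 'id' }
  PREDICT(T → id) = { 'id' }
C, Y have a single production, so nothing to check there.

Conflict found: Predict set conflict for T: { 'id' }
The grammar is NOT LL(1).

Answer: No. Predict set conflict for T: { 'id' }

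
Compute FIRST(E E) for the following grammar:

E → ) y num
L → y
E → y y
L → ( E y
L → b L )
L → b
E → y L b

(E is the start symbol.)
{ ')', 'y' }

FIRST sets of the non-terminals involved (from the grammar, by fixed-point iteration):
  FIRST(E) = { ')', 'y' }

To compute FIRST(E E), process the symbols left to right:
Symbol E is a non-terminal. Add FIRST(E) \ {ε} = { ')', 'y' }
E is not nullable (ε ∉ FIRST(E)), so stop here.
FIRST(E E) = { ')', 'y' }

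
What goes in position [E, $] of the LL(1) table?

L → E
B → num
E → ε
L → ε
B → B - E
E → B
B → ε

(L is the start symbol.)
To find M[E, $], we find productions for E where $ is in the predict set (PREDICT(N → α) = (FIRST(α) \ {ε}) ∪ (FOLLOW(N) if α ⇒* ε)).

Relevant sets:
  FIRST(B) = { '-', 'num', ε }
  FOLLOW(E) = { $, '-' }

E → ε: PREDICT = { $, '-' }
  $ is in predict set, so this production goes in M[E, $]
E → B: PREDICT = { $, '-', 'num' }
  $ is in predict set, so this production goes in M[E, $]

M[E, $] = E → ε, E → B  (a multiply-defined cell — the grammar is not LL(1))

Answer: E → ε, E → B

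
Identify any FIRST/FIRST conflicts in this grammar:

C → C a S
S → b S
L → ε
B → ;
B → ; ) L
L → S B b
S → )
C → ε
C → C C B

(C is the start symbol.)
Yes. C → C a S / C → C C B on { ';', 'a' }; B → ';' / B → ';' ')' L on { ';' }

A FIRST/FIRST conflict occurs when two productions N → α and N → β for the same non-terminal have FIRST(α) ∩ FIRST(β) ≠ ∅ (with ε ∈ FIRST of a nullable right-hand side, so two nullable alternatives also conflict).

FIRST sets of the non-terminals at (or reachable through a nullable prefix from) the front of some alternative:
  FIRST(C) = { ';', 'a', ε }
  FIRST(B) = { ';' }
  FIRST(S) = { ')', 'b' }

Productions for C:
  C → C a S: FIRST = { ';', 'a' }
  C → ε: FIRST = { ε }
  C → C C B: FIRST = { ';', 'a' }
Productions for S:
  S → b S: FIRST = { 'b' }
  S → ): FIRST = { ')' }
Productions for L:
  L → ε: FIRST = { ε }
  L → S B b: FIRST = { ')', 'b' }
Productions for B:
  B → ;: FIRST = { ';' }
  B → ; ) L: FIRST = { ';' }

Conflict for C: C → C a S and C → C C B
  Overlap: { ';', 'a' }
Conflict for B: B → ; and B → ; ) L
  Overlap: { ';' }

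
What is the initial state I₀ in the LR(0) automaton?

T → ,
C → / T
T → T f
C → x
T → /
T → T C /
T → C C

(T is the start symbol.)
First, augment the grammar with T' → T
I₀ = CLOSURE({ [T' → . T] }):
  [T' → . T] has the dot before T: add [T → . ,], [T → . T f], [T → . /], [T → . T C /], [T → . C C]
  [T → . C C] has the dot before C: add [C → . / T], [C → . x]
No further items can be added.

I₀ = { [C → . / T], [C → . x], [T → . ,], [T → . /], [T → . C C], [T → . T C /], [T → . T f], [T' → . T] }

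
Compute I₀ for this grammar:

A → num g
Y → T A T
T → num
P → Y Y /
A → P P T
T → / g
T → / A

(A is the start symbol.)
First, augment the grammar with A' → A
I₀ = CLOSURE({ [A' → . A] }):
  [A' → . A] has the dot before A: add [A → . num g], [A → . P P T]
  [A → . P P T] has the dot before P: add [P → . Y Y /]
  [P → . Y Y /] has the dot before Y: add [Y → . T A T]
  [Y → . T A T] has the dot before T: add [T → . num], [T → . / g], [T → . / A]
No further items can be added.

I₀ = { [A → . P P T], [A → . num g], [A' → . A], [P → . Y Y /], [T → . / A], [T → . / g], [T → . num], [Y → . T A T] }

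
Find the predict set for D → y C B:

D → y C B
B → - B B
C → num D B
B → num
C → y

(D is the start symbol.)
{ 'y' }

PREDICT(D → y C B) = (FIRST(RHS) \ {ε}) ∪ (FOLLOW(D) if ε ∈ FIRST(RHS), i.e. RHS ⇒* ε)
FIRST(y C B) = { 'y' }
ε ∉ FIRST(y C B), so FOLLOW(D) is not added.
PREDICT(D → y C B) = { 'y' }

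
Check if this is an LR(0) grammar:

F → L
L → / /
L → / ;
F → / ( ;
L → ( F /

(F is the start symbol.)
Yes, the grammar is LR(0)

A grammar is LR(0) if no state in the canonical LR(0) collection has:
  - both a shift item (dot before a terminal) and a complete item (shift-reduce conflict), or
  - two or more complete items (reduce-reduce conflict; the accept item [F' → F .] counts as a complete item here).

Augment with F' → F and build the canonical LR(0) collection (I0 = CLOSURE({[F' → . F]}), then GOTO on every symbol after a dot until no new states appear). It has 11 states:
  I0: { [F → . / ( ;], [F → . L], [F' → . F], [L → . ( F /], [L → . / /], [L → . / ;] }  — shift
  I1: { [F → . / ( ;], [F → . L], [L → ( . F /], [L → . ( F /], [L → . / /], [L → . / ;] }  — shift
  I2: { [F → / . ( ;], [L → / . /], [L → / . ;] }  — shift
  I3: { [F' → F .] }  — accept
  I4: { [F → L .] }  — reduce
  I5: { [F → / ( . ;] }  — shift
  I6: { [L → / / .] }  — reduce
  I7: { [L → / ; .] }  — reduce
  I8: { [F → / ( ; .] }  — reduce
  I9: { [L → ( F . /] }  — shift
  I10: { [L → ( F / .] }  — reduce

Every state is either a pure shift/goto state or contains exactly one complete item and nothing to shift — no conflicts. The grammar is LR(0).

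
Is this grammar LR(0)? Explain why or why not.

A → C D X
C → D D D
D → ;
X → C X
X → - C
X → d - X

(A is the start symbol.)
A grammar is LR(0) if no state in the canonical LR(0) collection has:
  - both a shift item (dot before a terminal) and a complete item (shift-reduce conflict), or
  - two or more complete items (reduce-reduce conflict; the accept item [A' → A .] counts as a complete item here).

Augment with A' → A and build the canonical LR(0) collection (I0 = CLOSURE({[A' → . A]}), then GOTO on every symbol after a dot until no new states appear). It has 16 states:
  I0: { [A → . C D X], [A' → . A], [C → . D D D], [D → . ;] }  — shift
  I1: { [D → ; .] }  — reduce
  I2: { [A' → A .] }  — accept
  I3: { [A → C . D X], [D → . ;] }  — shift
  I4: { [C → D . D D], [D → . ;] }  — shift
  I5: { [C → D D . D], [D → . ;] }  — shift
  I6: { [C → D D D .] }  — reduce
  I7: { [A → C D . X], [C → . D D D], [D → . ;], [X → . - C], [X → . C X], [X → . d - X] }  — shift
  I8: { [C → . D D D], [D → . ;], [X → - . C] }  — shift
  I9: { [C → . D D D], [D → . ;], [X → . - C], [X → . C X], [X → . d - X], [X → C . X] }  — shift
  I10: { [A → C D X .] }  — reduce
  I11: { [X → d . - X] }  — shift
  I12: { [C → . D D D], [D → . ;], [X → . - C], [X → . C X], [X → . d - X], [X → d - . X] }  — shift
  I13: { [X → d - X .] }  — reduce
  I14: { [X → C X .] }  — reduce
  I15: { [X → - C .] }  — reduce

Every state is either a pure shift/goto state or contains exactly one complete item and nothing to shift — no conflicts. The grammar is LR(0).

Answer: Yes, the grammar is LR(0)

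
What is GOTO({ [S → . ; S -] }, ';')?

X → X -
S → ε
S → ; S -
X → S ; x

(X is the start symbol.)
GOTO(I, ';') = CLOSURE({ [A → αX.β] : [A → α.Xβ] ∈ I, X = ';' })

Items with dot before ';', with the dot advanced:
  [S → . ; S -] → [S → ; . S -]
Closure of the advanced items:
  [S → ; . S -] has the dot before S: add [S → .], [S → . ; S -]

GOTO = { [S → . ; S -], [S → .], [S → ; . S -] }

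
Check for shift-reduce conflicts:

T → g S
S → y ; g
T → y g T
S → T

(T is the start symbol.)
No shift-reduce conflicts

Augment with T' → T and build the canonical LR(0) collection (I0 = CLOSURE({[T' → . T]}), then GOTO on every symbol after a dot until no new states appear). It has 11 states:
  I0: { [T → . g S], [T → . y g T], [T' → . T] }  — shift
  I1: { [T' → T .] }  — accept
  I2: { [S → . T], [S → . y ; g], [T → . g S], [T → . y g T], [T → g . S] }  — shift
  I3: { [T → y . g T] }  — shift
  I4: { [T → . g S], [T → . y g T], [T → y g . T] }  — shift
  I5: { [T → y g T .] }  — reduce
  I6: { [T → g S .] }  — reduce
  I7: { [S → T .] }  — reduce
  I8: { [S → y . ; g], [T → y . g T] }  — shift
  I9: { [S → y ; . g] }  — shift
  I10: { [S → y ; g .] }  — reduce

No state contains both a complete item and a shift item.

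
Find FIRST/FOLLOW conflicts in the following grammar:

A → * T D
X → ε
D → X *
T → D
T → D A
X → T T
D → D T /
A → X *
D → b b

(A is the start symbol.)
A FIRST/FOLLOW conflict occurs when a non-terminal N has a nullable alternative N → β (β ⇒* ε) and another alternative N → α with FIRST(α) ∩ FOLLOW(N) ≠ ∅: on such a lookahead the parser cannot decide between expanding α and letting N vanish via β.

Nullable non-terminals: X.
FIRST sets used below: FIRST(T) = { '*', 'b' }

X: nullable alternative(s) X → ε; FOLLOW(X) = { '*' }
  X → ε: FIRST \ {ε} = { } — this is the only nullable alternative, skip
  X → T T: FIRST \ {ε} = { '*', 'b' } — overlaps FOLLOW(X) on { '*' }: CONFLICT

A, D, T have no nullable alternative, so no FIRST/FOLLOW check is needed there.

So the grammar has 1 FIRST/FOLLOW conflict (marked CONFLICT above).

Answer: Yes. X → T T with FOLLOW(X) on { '*' }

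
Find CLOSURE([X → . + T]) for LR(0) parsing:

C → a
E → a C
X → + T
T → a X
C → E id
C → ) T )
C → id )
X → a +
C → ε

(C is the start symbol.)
{ [X → . + T] }

Start with: [X → . + T]
The dot precedes the terminal '+', so nothing is added.

CLOSURE = { [X → . + T] }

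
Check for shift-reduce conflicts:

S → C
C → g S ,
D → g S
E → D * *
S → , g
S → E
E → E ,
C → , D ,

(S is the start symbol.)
Augment with S' → S and build the canonical LR(0) collection (I0 = CLOSURE({[S' → . S]}), then GOTO on every symbol after a dot until no new states appear). It has 16 states:
  I0: { [C → . , D ,], [C → . g S ,], [D → . g S], [E → . D * *], [E → . E ,], [S → . , g], [S → . C], [S → . E], [S' → . S] }  — shift
  I1: { [C → , . D ,], [D → . g S], [S → , . g] }  — shift
  I2: { [S → C .] }  — reduce
  I3: { [E → D . * *] }  — shift
  I4: { [E → E . ,], [S → E .] }  — shift, reduce
  I5: { [S' → S .] }  — accept
  I6: { [C → . , D ,], [C → . g S ,], [C → g . S ,], [D → . g S], [D → g . S], [E → . D * *], [E → . E ,], [S → . , g], [S → . C], [S → . E] }  — shift
  I7: { [C → g S . ,], [D → g S .] }  — shift, reduce
  I8: { [C → g S , .] }  — reduce
  I9: { [E → E , .] }  — reduce
  I10: { [E → D * . *] }  — shift
  I11: { [E → D * * .] }  — reduce
  I12: { [C → , D . ,] }  — shift
  I13: { [C → . , D ,], [C → . g S ,], [D → . g S], [D → g . S], [E → . D * *], [E → . E ,], [S → , g .], [S → . , g], [S → . C], [S → . E] }  — shift, reduce
  I14: { [D → g S .] }  — reduce
  I15: { [C → , D , .] }  — reduce

I4 contains reduce item [S → E .] and shift item [E → E . ,] — shift-reduce conflict.
I7 contains reduce item [D → g S .] and shift item [C → g S . ,] — shift-reduce conflict.
I13 contains reduce item [S → , g .] and shift items [C → . , D ,], [C → . g S ,], [D → . g S], [S → . , g] — shift-reduce conflict.

Answer: Yes — I4: [S → E .] vs [E → E . ,]; I7: [D → g S .] vs [C → g S . ,]; I13: [S → , g .] vs [C → . , D ,]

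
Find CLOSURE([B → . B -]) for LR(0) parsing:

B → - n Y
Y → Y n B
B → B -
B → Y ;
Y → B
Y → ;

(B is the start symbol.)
To compute CLOSURE, for each item [A → α.Bβ] where B is a non-terminal, add [B → .γ] for all productions B → γ; repeat for the newly added items until nothing changes.

Start with: [B → . B -]
  [B → . B -] has the dot before B: add [B → . - n Y], [B → . Y ;]
  [B → . Y ;] has the dot before Y: add [Y → . Y n B], [Y → . B], [Y → . ;]
No further items can be added.

CLOSURE = { [B → . - n Y], [B → . B -], [B → . Y ;], [Y → . ;], [Y → . B], [Y → . Y n B] }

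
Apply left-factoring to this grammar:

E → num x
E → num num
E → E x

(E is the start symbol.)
E → num E'
E' → x
E' → num
E → E x

Left-factoring transforms A → αβ₁ | αβ₂ into A → αA' and A' → β₁ | β₂
(α is the longest common prefix among the alternatives). Repeat until
no nonterminal has two alternatives with a common prefix.

Round 1: E has alternatives sharing prefix 'num'. Introduce E': E → num E'
  Add: E' → x
  Add: E' → num

No remaining common prefixes — done.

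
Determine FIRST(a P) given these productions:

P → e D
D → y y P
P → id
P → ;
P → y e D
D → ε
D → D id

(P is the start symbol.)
{ 'a' }

To compute FIRST(a P), process the symbols left to right:
Symbol a is a terminal. Add 'a' and stop.
FIRST(a P) = { 'a' }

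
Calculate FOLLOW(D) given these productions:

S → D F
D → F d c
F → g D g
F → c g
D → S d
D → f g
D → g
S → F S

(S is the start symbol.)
To compute FOLLOW(D), find every occurrence of D on a right-hand side N → α D β: add FIRST(β) \ {ε}, and if β is empty or nullable also add FOLLOW(N). Iterate to a fixed point.

In S → D F: D is followed by F, add FIRST(F) \ {ε} = { 'c', 'g' }
In F → g D g: D is followed by g, add FIRST(g) \ {ε} = { 'g' }

Taking the union: FOLLOW(D) = { 'c', 'g' }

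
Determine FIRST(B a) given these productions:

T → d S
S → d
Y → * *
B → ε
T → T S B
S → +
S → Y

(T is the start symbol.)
{ 'a' }

FIRST sets of the non-terminals involved (from the grammar, by fixed-point iteration):
  FIRST(B) = { ε }

To compute FIRST(B a), process the symbols left to right:
Symbol B is a non-terminal. Add FIRST(B) \ {ε} = { }
B is nullable (ε ∈ FIRST(B)), continue to the next symbol.
Symbol a is a terminal. Add 'a' and stop.
FIRST(B a) = { 'a' }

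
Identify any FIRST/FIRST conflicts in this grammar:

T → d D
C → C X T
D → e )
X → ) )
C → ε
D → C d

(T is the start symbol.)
A FIRST/FIRST conflict occurs when two productions N → α and N → β for the same non-terminal have FIRST(α) ∩ FIRST(β) ≠ ∅ (with ε ∈ FIRST of a nullable right-hand side, so two nullable alternatives also conflict).

FIRST sets of the non-terminals at (or reachable through a nullable prefix from) the front of some alternative:
  FIRST(C) = { ')', ε }
  FIRST(X) = { ')' }

Productions for C:
  C → C X T: FIRST = { ')' }
  C → ε: FIRST = { ε }
Productions for D:
  D → e ): FIRST = { 'e' }
  D → C d: FIRST = { ')', 'd' }
T, X have only one production, so no FIRST/FIRST conflict is possible there.

All alternatives of each non-terminal have pairwise disjoint FIRST sets.

Answer: No FIRST/FIRST conflicts.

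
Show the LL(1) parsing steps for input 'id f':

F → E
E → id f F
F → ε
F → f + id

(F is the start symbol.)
LL(1) parsing maintains a stack (initially the start symbol over $) and the input. At each step: if the stack top is a terminal, match it against the current input token; if it is a non-terminal N, replace it with the RHS of M[N, lookahead] (the unique production whose predict set contains the lookahead).

Stack is shown with the top on the left.

Stack     Input   Action
------------------------
F $       id f $  output F → E
E $       id f $  output E → id f F
id f F $  id f $  match 'id'
f F $     f $     match 'f'
F $       $       output F → ε
$         $       accept

The string is accepted.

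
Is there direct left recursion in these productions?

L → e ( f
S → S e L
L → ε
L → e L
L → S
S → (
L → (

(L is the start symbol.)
Yes, S is left-recursive

L → e ( f: starts with e
S → S e L: LEFT RECURSIVE (starts with S)
L → ε: starts with ε
L → e L: starts with e
L → S: starts with S
S → (: starts with '('
L → (: starts with '('

The grammar has direct left recursion on: S.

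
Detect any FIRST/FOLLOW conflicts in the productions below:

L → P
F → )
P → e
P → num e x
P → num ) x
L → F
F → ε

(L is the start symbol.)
No FIRST/FOLLOW conflicts.

Nullable non-terminals: F, L.
FIRST sets used below: FIRST(P) = { 'e', 'num' }, FIRST(F) = { ')', ε }

F: nullable alternative(s) F → ε; FOLLOW(F) = { $ }
  F → ): FIRST \ {ε} = { ')' } — disjoint from FOLLOW(F)
  F → ε: FIRST \ {ε} = { } — this is the only nullable alternative, skip

L: nullable alternative(s) L → F; FOLLOW(L) = { $ }
  L → P: FIRST \ {ε} = { 'e', 'num' } — disjoint from FOLLOW(L)
  L → F: FIRST \ {ε} = { ')' } — this is the only nullable alternative, skip

P has no nullable alternative, so no FIRST/FOLLOW check is needed there.

No FIRST/FOLLOW conflicts found.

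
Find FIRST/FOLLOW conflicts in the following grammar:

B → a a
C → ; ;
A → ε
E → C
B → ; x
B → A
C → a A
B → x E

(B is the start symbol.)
No FIRST/FOLLOW conflicts.

Nullable non-terminals: A, B.
FIRST sets used below: FIRST(A) = { ε }
A has a nullable alternative but only one production, so nothing to check.

B: nullable alternative(s) B → A; FOLLOW(B) = { $ }
  B → a a: FIRST \ {ε} = { 'a' } — disjoint from FOLLOW(B)
  B → ; x: FIRST \ {ε} = { ';' } — disjoint from FOLLOW(B)
  B → A: FIRST \ {ε} = { } — this is the only nullable alternative, skip
  B → x E: FIRST \ {ε} = { 'x' } — disjoint from FOLLOW(B)

C, E have no nullable alternative, so no FIRST/FOLLOW check is needed there.

No FIRST/FOLLOW conflicts found.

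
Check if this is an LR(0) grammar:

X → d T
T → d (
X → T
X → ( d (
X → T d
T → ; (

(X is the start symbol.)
No. Shift-reduce conflict between [X → T .] and [X → T . d]

A grammar is LR(0) if no state in the canonical LR(0) collection has:
  - both a shift item (dot before a terminal) and a complete item (shift-reduce conflict), or
  - two or more complete items (reduce-reduce conflict; the accept item [X' → X .] counts as a complete item here).

Augment with X' → X and build the canonical LR(0) collection (I0 = CLOSURE({[X' → . X]}), then GOTO on every symbol after a dot until no new states appear). It has 13 states:
  I0: { [T → . ; (], [T → . d (], [X → . ( d (], [X → . T d], [X → . T], [X → . d T], [X' → . X] }  — shift
  I1: { [X → ( . d (] }  — shift
  I2: { [T → ; . (] }  — shift
  I3: { [X → T . d], [X → T .] }  — shift, reduce
  I4: { [X' → X .] }  — accept
  I5: { [T → . ; (], [T → . d (], [T → d . (], [X → d . T] }  — shift
  I6: { [T → d ( .] }  — reduce
  I7: { [X → d T .] }  — reduce
  I8: { [T → d . (] }  — shift
  I9: { [X → T d .] }  — reduce
  I10: { [T → ; ( .] }  — reduce
  I11: { [X → ( d . (] }  — shift
  I12: { [X → ( d ( .] }  — reduce

Conflict in state I3:
  Shift-reduce conflict between [X → T .] and [X → T . d]
So the grammar is NOT LR(0).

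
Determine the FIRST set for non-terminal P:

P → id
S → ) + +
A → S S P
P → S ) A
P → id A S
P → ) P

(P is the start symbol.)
To compute FIRST(P), examine every production with P on the left-hand side, reading each right-hand side left to right until a non-nullable symbol is reached.

FIRST sets of the other non-terminals involved (by the same procedure, iterated to a fixed point):
  FIRST(S) = { ')' }

From P → id:
  - id is a terminal: add 'id' and stop
From P → S ) A:
  - S is a non-terminal: add FIRST(S) \ {ε} = { ')' }
    S is not nullable, so stop
From P → id A S:
  - id is a terminal: add 'id' and stop
From P → ) P:
  - ')' is a terminal: add ')' and stop

Collecting: FIRST(P) = { ')', 'id' }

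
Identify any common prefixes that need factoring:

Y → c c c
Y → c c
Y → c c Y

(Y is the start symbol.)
Left-factoring is needed when two productions for the same non-terminal
share a common prefix on the right-hand side.

Productions for Y:
  Y → c c c
  Y → c c
  Y → c c Y

Found common prefix 'c c' in productions for Y

Answer: Yes, Y has productions with common prefix 'c c'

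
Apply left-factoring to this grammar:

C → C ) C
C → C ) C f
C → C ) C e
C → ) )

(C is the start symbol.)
C → C ) C C'
C' → ε
C' → f
C' → e
C → ) )

Left-factoring transforms A → αβ₁ | αβ₂ into A → αA' and A' → β₁ | β₂
(α is the longest common prefix among the alternatives). Repeat until
no nonterminal has two alternatives with a common prefix.

Round 1: C has alternatives sharing prefix 'C ) C'. Introduce C': C → C ) C C'
  Add: C' → ε
  Add: C' → f
  Add: C' → e

No remaining common prefixes — done.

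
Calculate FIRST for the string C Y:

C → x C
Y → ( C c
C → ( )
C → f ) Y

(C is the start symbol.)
{ '(', 'f', 'x' }

FIRST sets of the non-terminals involved (from the grammar, by fixed-point iteration):
  FIRST(C) = { '(', 'f', 'x' }

To compute FIRST(C Y), process the symbols left to right:
Symbol C is a non-terminal. Add FIRST(C) \ {ε} = { '(', 'f', 'x' }
C is not nullable (ε ∉ FIRST(C)), so stop here.
FIRST(C Y) = { '(', 'f', 'x' }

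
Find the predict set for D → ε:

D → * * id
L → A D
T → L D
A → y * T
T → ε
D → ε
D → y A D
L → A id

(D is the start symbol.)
PREDICT(D → ε) = (FIRST(RHS) \ {ε}) ∪ (FOLLOW(D) if ε ∈ FIRST(RHS), i.e. RHS ⇒* ε)
The right-hand side is ε (FIRST(ε) = { ε }), so the predict set is FOLLOW(D) = { $, '*', 'id', 'y' }
PREDICT(D → ε) = { $, '*', 'id', 'y' }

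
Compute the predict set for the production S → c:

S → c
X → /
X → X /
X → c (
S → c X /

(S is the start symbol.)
PREDICT(S → c) = (FIRST(RHS) \ {ε}) ∪ (FOLLOW(S) if ε ∈ FIRST(RHS), i.e. RHS ⇒* ε)
FIRST(c) = { 'c' }
ε ∉ FIRST(c), so FOLLOW(S) is not added.
PREDICT(S → c) = { 'c' }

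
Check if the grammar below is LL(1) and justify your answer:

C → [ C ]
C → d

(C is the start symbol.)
Yes, the grammar is LL(1).

For C:
  PREDICT(C → '[' C ']') = { '[' }
  PREDICT(C → d) = { 'd' }

All predict sets are disjoint. The grammar IS LL(1).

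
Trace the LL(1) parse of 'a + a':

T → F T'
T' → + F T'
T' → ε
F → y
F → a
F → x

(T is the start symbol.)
LL(1) parsing maintains a stack (initially the start symbol over $) and the input. At each step: if the stack top is a terminal, match it against the current input token; if it is a non-terminal N, replace it with the RHS of M[N, lookahead] (the unique production whose predict set contains the lookahead).

Stack is shown with the top on the left.

Stack     Input    Action
-------------------------
T $       a + a $  output T → F T'
F T' $    a + a $  output F → a
a T' $    a + a $  match 'a'
T' $      + a $    output T' → + F T'
+ F T' $  + a $    match '+'
F T' $    a $      output F → a
a T' $    a $      match 'a'
T' $      $        output T' → ε
$         $        accept

The string is accepted.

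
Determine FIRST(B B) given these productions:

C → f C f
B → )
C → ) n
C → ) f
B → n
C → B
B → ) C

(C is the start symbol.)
FIRST sets of the non-terminals involved (from the grammar, by fixed-point iteration):
  FIRST(B) = { ')', 'n' }

To compute FIRST(B B), process the symbols left to right:
Symbol B is a non-terminal. Add FIRST(B) \ {ε} = { ')', 'n' }
B is not nullable (ε ∉ FIRST(B)), so stop here.
FIRST(B B) = { ')', 'n' }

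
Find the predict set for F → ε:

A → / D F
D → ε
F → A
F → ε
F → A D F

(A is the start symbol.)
PREDICT(F → ε) = (FIRST(RHS) \ {ε}) ∪ (FOLLOW(F) if ε ∈ FIRST(RHS), i.e. RHS ⇒* ε)
The right-hand side is ε (FIRST(ε) = { ε }), so the predict set is FOLLOW(F) = { $, '/' }
PREDICT(F → ε) = { $, '/' }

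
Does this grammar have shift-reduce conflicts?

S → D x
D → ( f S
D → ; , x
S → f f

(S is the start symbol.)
Augment with S' → S and build the canonical LR(0) collection (I0 = CLOSURE({[S' → . S]}), then GOTO on every symbol after a dot until no new states appear). It has 12 states:
  I0: { [D → . ( f S], [D → . ; , x], [S → . D x], [S → . f f], [S' → . S] }  — shift
  I1: { [D → ( . f S] }  — shift
  I2: { [D → ; . , x] }  — shift
  I3: { [S → D . x] }  — shift
  I4: { [S' → S .] }  — accept
  I5: { [S → f . f] }  — shift
  I6: { [S → f f .] }  — reduce
  I7: { [S → D x .] }  — reduce
  I8: { [D → ; , . x] }  — shift
  I9: { [D → ; , x .] }  — reduce
  I10: { [D → ( f . S], [D → . ( f S], [D → . ; , x], [S → . D x], [S → . f f] }  — shift
  I11: { [D → ( f S .] }  — reduce

No state contains both a complete item and a shift item.

Answer: No shift-reduce conflicts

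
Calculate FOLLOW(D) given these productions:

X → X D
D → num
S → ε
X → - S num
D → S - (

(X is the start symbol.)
To compute FOLLOW(D), find every occurrence of D on a right-hand side N → α D β: add FIRST(β) \ {ε}, and if β is empty or nullable also add FOLLOW(N). Iterate to a fixed point.

In X → X D: D is at the end, add FOLLOW(X)

The FOLLOW sets referred to above (computed the same way, to a fixed point):
  FOLLOW(X) = { $, '-', 'num' }

Taking the union: FOLLOW(D) = { $, '-', 'num' }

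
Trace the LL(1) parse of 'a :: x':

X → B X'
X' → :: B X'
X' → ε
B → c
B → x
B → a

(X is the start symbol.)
Stack is shown with the top on the left.

Stack      Input     Action
---------------------------
X $        a :: x $  output X → B X'
B X' $     a :: x $  output B → a
a X' $     a :: x $  match 'a'
X' $       :: x $    output X' → :: B X'
:: B X' $  :: x $    match '::'
B X' $     x $       output B → x
x X' $     x $       match 'x'
X' $       $         output X' → ε
$          $         accept

The string is accepted.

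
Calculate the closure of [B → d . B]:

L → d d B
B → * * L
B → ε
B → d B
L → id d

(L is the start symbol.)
{ [B → . * * L], [B → . d B], [B → .], [B → d . B] }

To compute CLOSURE, for each item [A → α.Bβ] where B is a non-terminal, add [B → .γ] for all productions B → γ; repeat for the newly added items until nothing changes.

Start with: [B → d . B]
  [B → d . B] has the dot before B: add [B → . * * L], [B → .], [B → . d B]
No further items can be added.

CLOSURE = { [B → . * * L], [B → . d B], [B → .], [B → d . B] }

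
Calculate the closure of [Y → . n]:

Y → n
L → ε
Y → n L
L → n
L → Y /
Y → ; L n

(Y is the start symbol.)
{ [Y → . n] }

To compute CLOSURE, for each item [A → α.Bβ] where B is a non-terminal, add [B → .γ] for all productions B → γ; repeat for the newly added items until nothing changes.

Start with: [Y → . n]
The dot precedes the terminal n, so nothing is added.

CLOSURE = { [Y → . n] }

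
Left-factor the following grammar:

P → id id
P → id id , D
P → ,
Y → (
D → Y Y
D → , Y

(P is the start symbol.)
Left-factoring transforms A → αβ₁ | αβ₂ into A → αA' and A' → β₁ | β₂
(α is the longest common prefix among the alternatives). Repeat until
no nonterminal has two alternatives with a common prefix.

Round 1: P has alternatives sharing prefix 'id id'. Introduce P': P → id id P'
  Add: P' → ε
  Add: P' → , D

No remaining common prefixes — done.

Resulting grammar:
P → id id P'
P' → ε
P' → , D
P → ,
Y → (
D → Y Y
D → , Y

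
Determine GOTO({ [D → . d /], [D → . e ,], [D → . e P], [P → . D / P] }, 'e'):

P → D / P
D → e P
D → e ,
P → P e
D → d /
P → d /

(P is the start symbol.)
{ [D → . d /], [D → . e ,], [D → . e P], [D → e . ,], [D → e . P], [P → . D / P], [P → . P e], [P → . d /] }

GOTO(I, 'e') = CLOSURE({ [A → αX.β] : [A → α.Xβ] ∈ I, X = 'e' })

Items with dot before 'e', with the dot advanced:
  [D → . e ,] → [D → e . ,]
  [D → . e P] → [D → e . P]
Closure of the advanced items:
  [D → e . P] has the dot before P: add [P → . D / P], [P → . P e], [P → . d /]
  [P → . D / P] has the dot before D: add [D → . e P], [D → . e ,], [D → . d /]

GOTO = { [D → . d /], [D → . e ,], [D → . e P], [D → e . ,], [D → e . P], [P → . D / P], [P → . P e], [P → . d /] }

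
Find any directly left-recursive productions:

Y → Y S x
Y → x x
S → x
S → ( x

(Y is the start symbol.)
Y → Y S x: LEFT RECURSIVE (starts with Y)
Y → x x: starts with x
S → x: starts with x
S → ( x: starts with '('

The grammar has direct left recursion on: Y.

Answer: Yes, Y is left-recursive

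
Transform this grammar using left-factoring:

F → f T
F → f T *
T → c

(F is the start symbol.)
F → f T F'
F' → ε
F' → *
T → c

Left-factoring transforms A → αβ₁ | αβ₂ into A → αA' and A' → β₁ | β₂
(α is the longest common prefix among the alternatives). Repeat until
no nonterminal has two alternatives with a common prefix.

Round 1: F has alternatives sharing prefix 'f T'. Introduce F': F → f T F'
  Add: F' → ε
  Add: F' → *

No remaining common prefixes — done.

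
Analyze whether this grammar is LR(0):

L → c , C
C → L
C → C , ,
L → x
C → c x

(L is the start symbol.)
A grammar is LR(0) if no state in the canonical LR(0) collection has:
  - both a shift item (dot before a terminal) and a complete item (shift-reduce conflict), or
  - two or more complete items (reduce-reduce conflict; the accept item [L' → L .] counts as a complete item here).

Augment with L' → L and build the canonical LR(0) collection (I0 = CLOSURE({[L' → . L]}), then GOTO on every symbol after a dot until no new states appear). It has 11 states:
  I0: { [L → . c , C], [L → . x], [L' → . L] }  — shift
  I1: { [L' → L .] }  — accept
  I2: { [L → c . , C] }  — shift
  I3: { [L → x .] }  — reduce
  I4: { [C → . C , ,], [C → . L], [C → . c x], [L → . c , C], [L → . x], [L → c , . C] }  — shift
  I5: { [C → C . , ,], [L → c , C .] }  — shift, reduce
  I6: { [C → L .] }  — reduce
  I7: { [C → c . x], [L → c . , C] }  — shift
  I8: { [C → c x .] }  — reduce
  I9: { [C → C , . ,] }  — shift
  I10: { [C → C , , .] }  — reduce

Conflict in state I5:
  Shift-reduce conflict between [L → c , C .] and [C → C . , ,]
So the grammar is NOT LR(0).

Answer: No. Shift-reduce conflict between [L → c , C .] and [C → C . , ,]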